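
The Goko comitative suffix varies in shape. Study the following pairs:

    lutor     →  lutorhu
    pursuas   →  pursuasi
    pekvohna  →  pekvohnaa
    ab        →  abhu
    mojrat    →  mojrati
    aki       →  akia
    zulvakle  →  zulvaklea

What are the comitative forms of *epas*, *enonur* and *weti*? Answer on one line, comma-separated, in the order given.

epasi, enonurhu, wetia

The suffix is conditioned by the final sound: -i when the stem ends in a voiceless consonant (*pursuas*, *mojrat*); -hu when the stem ends in a voiced consonant (*lutor*, *ab*); -a when the stem ends in a vowel (*pekvohna*, *aki*, *zulvakle*).
*epas*: final sound = /s/, a voiceless consonant → -i → *epasi*.
*enonur* — final sound /r/ (a voiced consonant) → -hu → *enonurhu*.
Since the final sound of *weti* is /i/ (a vowel), it takes -a, giving *wetia*.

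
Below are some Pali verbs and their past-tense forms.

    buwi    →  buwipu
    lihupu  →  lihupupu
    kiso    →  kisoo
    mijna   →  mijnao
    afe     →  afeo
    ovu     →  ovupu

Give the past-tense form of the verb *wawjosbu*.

wawjosbupu

Looking at the last vowel of each stem: -pu when the last vowel of the stem is a high vowel (*buwi*, *lihupu*, *ovu*); -o when the last vowel of the stem is a non-high vowel (*kiso*, *mijna*, *afe*).
*wawjosbu* — last vowel /u/ (a high vowel) → -pu → *wawjosbupu*.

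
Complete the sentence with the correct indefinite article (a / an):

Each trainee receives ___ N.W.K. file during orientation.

The indefinite article is chosen by the initial *sound* of the following word, not its spelling.
The initialism *N.W.K.* is read letter by letter; the first letter, N, is pronounced /ɛn/, which begins with a vowel sound.
So the article is *an*: Each trainee receives an N.W.K. file during orientation.

an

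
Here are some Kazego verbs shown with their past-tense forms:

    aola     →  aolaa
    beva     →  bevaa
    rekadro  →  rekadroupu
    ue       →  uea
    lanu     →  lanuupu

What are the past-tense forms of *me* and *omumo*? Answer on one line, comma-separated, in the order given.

The suffix is conditioned by the last vowel: -upu when the last vowel of the stem is a rounded vowel (*rekadro*, *lanu*); -a when the last vowel of the stem is an unrounded vowel (*aola*, *beva*, *ue*).
Since the last vowel of *me* is /e/ (an unrounded vowel), it takes -a, giving *mea*.
*omumo*: last vowel = /o/, a rounded vowel → -upu → *omumoupu*.

mea, omumoupu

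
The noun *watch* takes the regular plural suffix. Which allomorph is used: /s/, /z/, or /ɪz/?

/ɪz/

The stem *watch* ends in a sibilant (/s, z, ʃ, ʒ, tʃ, dʒ/).
The plural suffix surfaces as /ɪz/ after sibilants, /s/ after other voiceless consonants, and /z/ after other voiced sounds.
So the plural -s on *watch* is pronounced /ɪz/.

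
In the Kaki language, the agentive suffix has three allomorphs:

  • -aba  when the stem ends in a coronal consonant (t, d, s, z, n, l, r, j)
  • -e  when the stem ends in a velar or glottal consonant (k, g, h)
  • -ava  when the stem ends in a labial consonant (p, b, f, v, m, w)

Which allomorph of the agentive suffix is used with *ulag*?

The final consonant of *ulag* is /g/, which is velar/glottal, so the suffix is -e.

-e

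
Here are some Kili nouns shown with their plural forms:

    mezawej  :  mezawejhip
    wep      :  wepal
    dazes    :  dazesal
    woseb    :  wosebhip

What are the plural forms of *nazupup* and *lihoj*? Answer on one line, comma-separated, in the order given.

nazupupal, lihojhip

The pattern is voicing of the final consonant: -al when the stem ends in a voiceless consonant (*wep*, *dazes*); -hip when the stem ends in a voiced consonant (*mezawej*, *woseb*).
Since the final consonant of *nazupup* is /p/ (voiceless), it takes -al, giving *nazupupal*.
*lihoj* — final consonant /j/ (voiced) → -hip → *lihojhip*.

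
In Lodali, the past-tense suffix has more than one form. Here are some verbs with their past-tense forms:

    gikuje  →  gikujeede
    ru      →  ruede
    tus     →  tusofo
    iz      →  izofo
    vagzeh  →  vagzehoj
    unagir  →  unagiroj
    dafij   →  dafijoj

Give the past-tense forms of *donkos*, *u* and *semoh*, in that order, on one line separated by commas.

The pattern is sibilance of the final sound: -ofo when the stem ends in a sibilant (*tus*, *iz*); -oj when the stem ends in a non-sibilant consonant (*vagzeh*, *unagir*, *dafij*); -ede when the stem ends in a vowel (*gikuje*, *ru*).
*donkos* — final sound /s/ (a sibilant) → -ofo → *donkosofo*.
Since the final sound of *u* is /u/ (a vowel), it takes -ede, giving *uede*.
Since the final sound of *semoh* is /h/ (a non-sibilant consonant), it takes -oj, giving *semohoj*.

donkosofo, uede, semohoj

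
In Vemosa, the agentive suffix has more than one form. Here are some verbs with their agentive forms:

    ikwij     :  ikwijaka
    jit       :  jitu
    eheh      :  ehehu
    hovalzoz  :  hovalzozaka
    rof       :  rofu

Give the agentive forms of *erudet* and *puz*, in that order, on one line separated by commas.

The alternation tracks the final consonant of the stem — -u when the stem ends in a voiceless consonant (*jit*, *eheh*, *rof*); -aka when the stem ends in a voiced consonant (*ikwij*, *hovalzoz*).
*erudet*: final consonant = /t/, voiceless → -u → *erudetu*.
*puz*: final consonant = /z/, voiced → -aka → *puzaka*.

erudetu, puzaka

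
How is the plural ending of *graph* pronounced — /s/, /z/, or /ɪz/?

The stem *graph* ends in a voiceless non-sibilant consonant.
The plural suffix surfaces as /ɪz/ after sibilants, /s/ after other voiceless consonants, and /z/ after other voiced sounds.
So the plural -s on *graph* is pronounced /s/.

/s/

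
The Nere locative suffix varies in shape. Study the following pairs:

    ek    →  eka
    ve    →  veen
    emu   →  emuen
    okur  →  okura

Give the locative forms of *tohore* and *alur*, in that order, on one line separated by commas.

tohoreen, alura

The alternation tracks the final sound of the stem — -a when the stem ends in a consonant (*ek*, *okur*); -en when the stem ends in a vowel (*ve*, *emu*).
The final sound of *tohore* is /e/, which is a vowel, so the suffix is -en, giving *tohoreen*.
The final sound of *alur* is /r/, which is a consonant, so the suffix is -a, giving *alura*.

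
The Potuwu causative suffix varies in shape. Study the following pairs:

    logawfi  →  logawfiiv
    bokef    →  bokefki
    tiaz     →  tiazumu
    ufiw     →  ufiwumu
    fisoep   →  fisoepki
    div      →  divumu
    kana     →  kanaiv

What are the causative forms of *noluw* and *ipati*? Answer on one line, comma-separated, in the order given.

Looking at the final sound of each stem: -ki when the stem ends in a voiceless consonant (*bokef*, *fisoep*); -umu when the stem ends in a voiced consonant (*tiaz*, *ufiw*, *div*); -iv when the stem ends in a vowel (*logawfi*, *kana*).
Since the final sound of *noluw* is /w/ (a voiced consonant), it takes -umu, giving *noluwumu*.
Since the final sound of *ipati* is /i/ (a vowel), it takes -iv, giving *ipatiiv*.

noluwumu, ipatiiv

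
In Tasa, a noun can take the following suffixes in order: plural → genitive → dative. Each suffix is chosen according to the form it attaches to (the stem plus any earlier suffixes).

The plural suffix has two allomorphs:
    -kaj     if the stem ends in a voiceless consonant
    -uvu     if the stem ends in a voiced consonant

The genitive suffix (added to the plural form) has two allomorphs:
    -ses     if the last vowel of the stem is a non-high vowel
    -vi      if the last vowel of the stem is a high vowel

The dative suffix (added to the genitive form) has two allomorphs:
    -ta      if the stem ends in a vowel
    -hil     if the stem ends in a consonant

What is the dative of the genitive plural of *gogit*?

Since the final consonant of *gogit* is /t/ (voiceless), it takes -kaj, giving *gogitkaj*.
The last vowel of the plural form *gogitkaj* is /a/, which is a non-high vowel, so the genitive suffix is -ses, giving *gogitkajses*.
The genitive form *gogitkajses*: final sound = /s/, a consonant → -hil → *gogitkajseshil*.

gogitkajseshil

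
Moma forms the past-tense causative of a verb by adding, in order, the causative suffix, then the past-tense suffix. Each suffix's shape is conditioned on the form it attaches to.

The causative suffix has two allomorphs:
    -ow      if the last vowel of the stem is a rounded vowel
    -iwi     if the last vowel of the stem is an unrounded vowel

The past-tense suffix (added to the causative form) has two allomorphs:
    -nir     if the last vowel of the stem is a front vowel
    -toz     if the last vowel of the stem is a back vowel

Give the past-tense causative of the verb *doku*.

dokuowtoz

The last vowel of *doku* is /u/, which is a rounded vowel, so the causative suffix is -ow, giving *dokuow*.
The last vowel of the causative form *dokuow* is /o/, which is a back vowel, so the past-tense suffix is -toz, giving *dokuowtoz*.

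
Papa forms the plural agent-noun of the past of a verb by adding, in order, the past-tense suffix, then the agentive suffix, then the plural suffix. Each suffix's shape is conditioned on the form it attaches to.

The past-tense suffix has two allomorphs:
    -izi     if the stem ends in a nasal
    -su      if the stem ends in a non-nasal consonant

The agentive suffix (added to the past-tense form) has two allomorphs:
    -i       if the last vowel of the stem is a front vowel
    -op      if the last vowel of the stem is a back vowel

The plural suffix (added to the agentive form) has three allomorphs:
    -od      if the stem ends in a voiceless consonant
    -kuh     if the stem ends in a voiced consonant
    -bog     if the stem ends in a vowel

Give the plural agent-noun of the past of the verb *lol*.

*lol*: final consonant = /l/, non-nasal → -su → *lolsu*.
The past-tense form *lolsu* — last vowel /u/ (a back vowel) → -op → *lolsuop*.
Since the final sound of the agentive form *lolsuop* is /p/ (a voiceless consonant), it takes -od, giving *lolsuopod*.

lolsuopod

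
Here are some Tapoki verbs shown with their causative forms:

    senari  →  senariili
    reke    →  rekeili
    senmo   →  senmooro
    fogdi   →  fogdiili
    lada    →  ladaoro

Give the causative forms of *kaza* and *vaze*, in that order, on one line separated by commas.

kazaoro, vazeili

The suffix is conditioned by the last vowel: -ili when the last vowel of the stem is a front vowel (*senari*, *reke*, *fogdi*); -oro when the last vowel of the stem is a back vowel (*senmo*, *lada*).
Since the last vowel of *kaza* is /a/ (a back vowel), it takes -oro, giving *kazaoro*.
The last vowel of *vaze* is /e/, which is a front vowel, so the suffix is -ili, giving *vazeili*.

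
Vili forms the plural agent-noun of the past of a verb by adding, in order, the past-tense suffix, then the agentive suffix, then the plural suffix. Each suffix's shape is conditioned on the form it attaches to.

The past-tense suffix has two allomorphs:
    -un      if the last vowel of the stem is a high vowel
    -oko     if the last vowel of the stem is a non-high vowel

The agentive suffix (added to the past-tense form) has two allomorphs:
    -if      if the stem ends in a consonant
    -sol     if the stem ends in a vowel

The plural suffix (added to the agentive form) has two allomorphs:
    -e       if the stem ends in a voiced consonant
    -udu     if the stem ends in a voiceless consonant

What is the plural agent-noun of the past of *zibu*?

Since the last vowel of *zibu* is /u/ (a high vowel), it takes -un, giving *zibuun*.
The past-tense form *zibuun* — final sound /n/ (a consonant) → -if → *zibuunif*.
Since the final consonant of the agentive form *zibuunif* is /f/ (voiceless), it takes -udu, giving *zibuunifudu*.

zibuunifudu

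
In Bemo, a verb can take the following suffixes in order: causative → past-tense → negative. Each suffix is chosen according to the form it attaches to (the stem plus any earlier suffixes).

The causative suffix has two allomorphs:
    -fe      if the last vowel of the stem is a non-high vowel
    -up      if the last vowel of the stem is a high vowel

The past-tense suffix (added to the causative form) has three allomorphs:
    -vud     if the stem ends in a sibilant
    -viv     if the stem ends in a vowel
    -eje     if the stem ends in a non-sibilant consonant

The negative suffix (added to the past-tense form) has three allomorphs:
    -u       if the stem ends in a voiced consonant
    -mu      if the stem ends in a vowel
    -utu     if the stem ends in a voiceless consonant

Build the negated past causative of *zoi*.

Since the last vowel of *zoi* is /i/ (a high vowel), it takes -up, giving *zoiup*.
The causative form *zoiup*: final sound = /p/, a non-sibilant consonant → -eje → *zoiupeje*.
The past-tense form *zoiupeje* — final sound /e/ (a vowel) → -mu → *zoiupejemu*.

zoiupejemu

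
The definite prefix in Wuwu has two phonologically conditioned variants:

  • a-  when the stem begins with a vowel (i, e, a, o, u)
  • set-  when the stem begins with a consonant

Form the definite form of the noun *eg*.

aeg

*eg*: first sound = /e/, a vowel → a- → *aeg*.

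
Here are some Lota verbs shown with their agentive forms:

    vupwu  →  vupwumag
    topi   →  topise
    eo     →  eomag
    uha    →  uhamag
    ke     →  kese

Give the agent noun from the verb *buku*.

bukumag

The alternation tracks the last vowel of the stem — -se when the last vowel of the stem is a front vowel (*topi*, *ke*); -mag when the last vowel of the stem is a back vowel (*vupwu*, *eo*, *uha*).
*buku* — last vowel /u/ (a back vowel) → -mag → *bukumag*.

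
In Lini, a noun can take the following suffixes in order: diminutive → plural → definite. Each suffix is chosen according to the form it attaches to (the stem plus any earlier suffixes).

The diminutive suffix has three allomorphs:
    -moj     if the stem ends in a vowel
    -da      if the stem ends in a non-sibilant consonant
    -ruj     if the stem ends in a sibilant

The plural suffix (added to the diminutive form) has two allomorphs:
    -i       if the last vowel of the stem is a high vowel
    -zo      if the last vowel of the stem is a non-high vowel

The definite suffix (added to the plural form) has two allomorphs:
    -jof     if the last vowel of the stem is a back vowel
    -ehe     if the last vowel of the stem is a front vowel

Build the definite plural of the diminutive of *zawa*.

zawamojzojof

*zawa*: final sound = /a/, a vowel → -moj → *zawamoj*.
The diminutive form *zawamoj* — last vowel /o/ (a non-high vowel) → -zo → *zawamojzo*.
The plural form *zawamojzo* — last vowel /o/ (a back vowel) → -jof → *zawamojzojof*.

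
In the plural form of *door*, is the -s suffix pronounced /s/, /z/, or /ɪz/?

/z/

The stem *door* ends in a voiced non-sibilant sound.
The plural suffix surfaces as /ɪz/ after sibilants, /s/ after other voiceless consonants, and /z/ after other voiced sounds.
So the plural -s on *door* is pronounced /z/.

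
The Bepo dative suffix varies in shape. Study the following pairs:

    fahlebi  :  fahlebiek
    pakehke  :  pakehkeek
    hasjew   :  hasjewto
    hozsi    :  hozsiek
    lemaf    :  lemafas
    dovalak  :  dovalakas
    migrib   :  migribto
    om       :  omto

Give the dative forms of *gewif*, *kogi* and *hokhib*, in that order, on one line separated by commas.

The pattern is voicing of the final sound: -as when the stem ends in a voiceless consonant (*lemaf*, *dovalak*); -to when the stem ends in a voiced consonant (*hasjew*, *migrib*, *om*); -ek when the stem ends in a vowel (*fahlebi*, *pakehke*, *hozsi*).
*gewif* — final sound /f/ (a voiceless consonant) → -as → *gewifas*.
The final sound of *kogi* is /i/, which is a vowel, so the suffix is -ek, giving *kogiek*.
The final sound of *hokhib* is /b/, which is a voiced consonant, so the suffix is -to, giving *hokhibto*.

gewifas, kogiek, hokhibto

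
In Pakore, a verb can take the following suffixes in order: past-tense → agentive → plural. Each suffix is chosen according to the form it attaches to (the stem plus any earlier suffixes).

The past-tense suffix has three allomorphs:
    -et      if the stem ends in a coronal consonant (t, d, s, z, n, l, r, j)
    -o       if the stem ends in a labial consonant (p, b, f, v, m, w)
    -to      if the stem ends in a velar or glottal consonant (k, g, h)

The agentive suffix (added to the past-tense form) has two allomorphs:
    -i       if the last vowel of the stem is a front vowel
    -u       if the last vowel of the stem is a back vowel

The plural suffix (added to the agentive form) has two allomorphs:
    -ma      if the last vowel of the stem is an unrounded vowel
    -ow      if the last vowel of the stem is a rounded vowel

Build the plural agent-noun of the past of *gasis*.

gasisetima

*gasis*: final consonant = /s/, coronal → -et → *gasiset*.
The last vowel of the past-tense form *gasiset* is /e/, which is a front vowel, so the agentive suffix is -i, giving *gasiseti*.
The agentive form *gasiseti*: last vowel = /i/, an unrounded vowel → -ma → *gasisetima*.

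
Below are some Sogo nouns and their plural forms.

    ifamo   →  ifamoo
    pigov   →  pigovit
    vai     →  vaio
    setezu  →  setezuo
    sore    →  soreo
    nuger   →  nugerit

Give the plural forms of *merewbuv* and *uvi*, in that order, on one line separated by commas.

merewbuvit, uvio

The alternation tracks the final sound of the stem — -it when the stem ends in a consonant (*pigov*, *nuger*); -o when the stem ends in a vowel (*ifamo*, *vai*, *setezu*, *sore*).
The final sound of *merewbuv* is /v/, which is a consonant, so the suffix is -it, giving *merewbuvit*.
*uvi* — final sound /i/ (a vowel) → -o → *uvio*.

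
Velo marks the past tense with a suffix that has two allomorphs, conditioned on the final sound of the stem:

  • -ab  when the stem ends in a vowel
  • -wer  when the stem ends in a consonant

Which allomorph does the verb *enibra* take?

*enibra*: final sound = /a/, a vowel → -ab.

-ab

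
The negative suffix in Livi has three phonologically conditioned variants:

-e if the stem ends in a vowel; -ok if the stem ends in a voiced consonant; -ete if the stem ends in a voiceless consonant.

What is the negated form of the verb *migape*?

migapee

The final sound of *migape* is /e/, which is a vowel, so the suffix is -e, giving *migapee*.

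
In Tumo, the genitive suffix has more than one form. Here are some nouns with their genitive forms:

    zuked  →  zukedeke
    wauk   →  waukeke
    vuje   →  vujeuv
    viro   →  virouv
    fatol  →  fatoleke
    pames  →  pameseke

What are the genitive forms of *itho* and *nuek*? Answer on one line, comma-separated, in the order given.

The pattern is consonant vs. vowel: -eke when the stem ends in a consonant (*zuked*, *wauk*, *fatol*, *pames*); -uv when the stem ends in a vowel (*vuje*, *viro*).
*itho* — final sound /o/ (a vowel) → -uv → *ithouv*.
Since the final sound of *nuek* is /k/ (a consonant), it takes -eke, giving *nuekeke*.

ithouv, nuekeke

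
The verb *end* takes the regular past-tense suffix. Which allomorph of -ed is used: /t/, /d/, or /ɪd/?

The stem *end* ends in /t/ or /d/.
The -ed suffix is realized as /ɪd/ after /t, d/; as /t/ after other voiceless consonants; and as /d/ after other voiced sounds.
So -ed on *end* is pronounced /ɪd/.

/ɪd/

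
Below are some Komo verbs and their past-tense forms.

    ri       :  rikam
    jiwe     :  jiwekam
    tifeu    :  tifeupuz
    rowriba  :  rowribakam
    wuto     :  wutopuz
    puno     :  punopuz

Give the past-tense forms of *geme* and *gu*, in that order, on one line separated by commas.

gemekam, gupuz

The suffix is conditioned by the last vowel: -puz when the last vowel of the stem is a rounded vowel (*tifeu*, *wuto*, *puno*); -kam when the last vowel of the stem is an unrounded vowel (*ri*, *jiwe*, *rowriba*).
The last vowel of *geme* is /e/, which is an unrounded vowel, so the suffix is -kam, giving *gemekam*.
The last vowel of *gu* is /u/, which is a rounded vowel, so the suffix is -puz, giving *gupuz*.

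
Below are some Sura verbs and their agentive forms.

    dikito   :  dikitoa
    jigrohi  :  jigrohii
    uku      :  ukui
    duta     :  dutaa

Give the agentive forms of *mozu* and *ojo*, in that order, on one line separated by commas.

mozui, ojoa

The pattern is height harmony: -i when the last vowel of the stem is a high vowel (*jigrohi*, *uku*); -a when the last vowel of the stem is a non-high vowel (*dikito*, *duta*).
Since the last vowel of *mozu* is /u/ (a high vowel), it takes -i, giving *mozui*.
*ojo* — last vowel /o/ (a non-high vowel) → -a → *ojoa*.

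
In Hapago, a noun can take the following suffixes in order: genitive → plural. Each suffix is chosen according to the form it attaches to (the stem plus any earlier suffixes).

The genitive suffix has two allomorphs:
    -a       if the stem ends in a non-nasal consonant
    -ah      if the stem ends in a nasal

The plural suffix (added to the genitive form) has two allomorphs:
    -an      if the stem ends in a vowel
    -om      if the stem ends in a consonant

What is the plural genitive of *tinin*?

tininahom

Since the final consonant of *tinin* is /n/ (a nasal), it takes -ah, giving *tininah*.
Since the final sound of the genitive form *tininah* is /h/ (a consonant), it takes -om, giving *tininahom*.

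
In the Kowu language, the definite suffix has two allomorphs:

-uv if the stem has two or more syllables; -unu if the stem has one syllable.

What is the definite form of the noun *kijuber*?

*kijuber* has 3 syllables, so the suffix is -uv, giving *kijuberuv*.

kijuberuv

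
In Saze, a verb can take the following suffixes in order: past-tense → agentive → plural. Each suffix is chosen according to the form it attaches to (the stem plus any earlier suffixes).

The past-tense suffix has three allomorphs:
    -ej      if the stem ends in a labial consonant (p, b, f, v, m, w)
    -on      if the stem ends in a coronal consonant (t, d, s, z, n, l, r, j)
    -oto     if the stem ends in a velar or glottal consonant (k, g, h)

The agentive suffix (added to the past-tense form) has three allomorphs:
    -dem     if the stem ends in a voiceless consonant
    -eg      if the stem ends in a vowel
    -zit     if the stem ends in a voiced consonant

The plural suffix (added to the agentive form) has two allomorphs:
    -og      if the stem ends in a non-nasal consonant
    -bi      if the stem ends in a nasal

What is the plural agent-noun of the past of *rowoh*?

*rowoh*: final consonant = /h/, velar/glottal → -oto → *rowohoto*.
The final sound of the past-tense form *rowohoto* is /o/, which is a vowel, so the agentive suffix is -eg, giving *rowohotoeg*.
The final consonant of the agentive form *rowohotoeg* is /g/, which is non-nasal, so the plural suffix is -og, giving *rowohotoegog*.

rowohotoegog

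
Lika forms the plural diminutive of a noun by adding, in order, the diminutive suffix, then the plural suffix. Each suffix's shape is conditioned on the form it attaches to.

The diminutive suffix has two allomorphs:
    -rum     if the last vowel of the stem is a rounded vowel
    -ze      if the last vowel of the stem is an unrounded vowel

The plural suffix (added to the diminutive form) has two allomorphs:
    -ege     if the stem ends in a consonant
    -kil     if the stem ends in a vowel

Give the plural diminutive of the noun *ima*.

imazekil

Since the last vowel of *ima* is /a/ (an unrounded vowel), it takes -ze, giving *imaze*.
The diminutive form *imaze* — final sound /e/ (a vowel) → -kil → *imazekil*.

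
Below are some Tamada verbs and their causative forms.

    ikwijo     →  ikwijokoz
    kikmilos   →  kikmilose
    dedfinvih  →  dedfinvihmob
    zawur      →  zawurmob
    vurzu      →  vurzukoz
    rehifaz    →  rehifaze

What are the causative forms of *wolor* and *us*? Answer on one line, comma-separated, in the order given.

The suffix is conditioned by the final sound: -e when the stem ends in a sibilant (*kikmilos*, *rehifaz*); -mob when the stem ends in a non-sibilant consonant (*dedfinvih*, *zawur*); -koz when the stem ends in a vowel (*ikwijo*, *vurzu*).
Since the final sound of *wolor* is /r/ (a non-sibilant consonant), it takes -mob, giving *wolormob*.
The final sound of *us* is /s/, which is a sibilant, so the suffix is -e, giving *use*.

wolormob, use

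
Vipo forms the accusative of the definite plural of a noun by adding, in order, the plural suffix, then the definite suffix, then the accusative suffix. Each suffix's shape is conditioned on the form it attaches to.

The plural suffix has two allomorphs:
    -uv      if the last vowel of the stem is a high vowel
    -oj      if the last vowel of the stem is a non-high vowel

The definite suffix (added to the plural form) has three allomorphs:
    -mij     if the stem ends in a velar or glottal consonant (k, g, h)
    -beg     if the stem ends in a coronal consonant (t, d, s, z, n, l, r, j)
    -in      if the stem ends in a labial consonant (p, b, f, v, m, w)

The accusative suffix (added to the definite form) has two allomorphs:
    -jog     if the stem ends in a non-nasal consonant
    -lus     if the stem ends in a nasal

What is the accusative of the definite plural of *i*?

iuvinlus

Since the last vowel of *i* is /i/ (a high vowel), it takes -uv, giving *iuv*.
The plural form *iuv* — final consonant /v/ (labial) → -in → *iuvin*.
The final consonant of the definite form *iuvin* is /n/, which is a nasal, so the accusative suffix is -lus, giving *iuvinlus*.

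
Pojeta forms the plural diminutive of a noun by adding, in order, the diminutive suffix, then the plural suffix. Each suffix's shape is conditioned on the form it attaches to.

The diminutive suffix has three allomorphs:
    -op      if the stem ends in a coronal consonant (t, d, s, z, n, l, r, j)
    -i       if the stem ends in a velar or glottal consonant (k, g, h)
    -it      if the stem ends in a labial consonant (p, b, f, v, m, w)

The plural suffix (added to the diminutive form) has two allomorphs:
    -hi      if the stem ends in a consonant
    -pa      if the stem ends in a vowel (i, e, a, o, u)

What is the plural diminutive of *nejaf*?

Since the final consonant of *nejaf* is /f/ (labial), it takes -it, giving *nejafit*.
Since the final sound of the diminutive form *nejafit* is /t/ (a consonant), it takes -hi, giving *nejafithi*.

nejafithi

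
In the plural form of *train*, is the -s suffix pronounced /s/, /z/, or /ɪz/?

The stem *train* ends in a voiced non-sibilant sound.
The plural suffix surfaces as /ɪz/ after sibilants, /s/ after other voiceless consonants, and /z/ after other voiced sounds.
So the plural -s on *train* is pronounced /z/.

/z/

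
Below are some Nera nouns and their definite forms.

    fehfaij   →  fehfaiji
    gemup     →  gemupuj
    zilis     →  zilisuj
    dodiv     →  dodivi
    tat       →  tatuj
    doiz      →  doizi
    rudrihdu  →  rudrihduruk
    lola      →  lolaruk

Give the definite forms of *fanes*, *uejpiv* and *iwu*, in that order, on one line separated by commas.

The pattern is voicing of the final sound: -uj when the stem ends in a voiceless consonant (*gemup*, *zilis*, *tat*); -i when the stem ends in a voiced consonant (*fehfaij*, *dodiv*, *doiz*); -ruk when the stem ends in a vowel (*rudrihdu*, *lola*).
The final sound of *fanes* is /s/, which is a voiceless consonant, so the suffix is -uj, giving *fanesuj*.
Since the final sound of *uejpiv* is /v/ (a voiced consonant), it takes -i, giving *uejpivi*.
The final sound of *iwu* is /u/, which is a vowel, so the suffix is -ruk, giving *iwuruk*.

fanesuj, uejpivi, iwuruk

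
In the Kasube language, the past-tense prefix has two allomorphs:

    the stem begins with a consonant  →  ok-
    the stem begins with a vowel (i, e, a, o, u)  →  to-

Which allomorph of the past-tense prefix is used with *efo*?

to-

*efo* — first sound /e/ (a vowel) → to-.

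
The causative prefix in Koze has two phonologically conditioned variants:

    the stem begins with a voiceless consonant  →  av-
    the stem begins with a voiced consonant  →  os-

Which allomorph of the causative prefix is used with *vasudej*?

*vasudej* — first consonant /v/ (voiced) → os-.

os-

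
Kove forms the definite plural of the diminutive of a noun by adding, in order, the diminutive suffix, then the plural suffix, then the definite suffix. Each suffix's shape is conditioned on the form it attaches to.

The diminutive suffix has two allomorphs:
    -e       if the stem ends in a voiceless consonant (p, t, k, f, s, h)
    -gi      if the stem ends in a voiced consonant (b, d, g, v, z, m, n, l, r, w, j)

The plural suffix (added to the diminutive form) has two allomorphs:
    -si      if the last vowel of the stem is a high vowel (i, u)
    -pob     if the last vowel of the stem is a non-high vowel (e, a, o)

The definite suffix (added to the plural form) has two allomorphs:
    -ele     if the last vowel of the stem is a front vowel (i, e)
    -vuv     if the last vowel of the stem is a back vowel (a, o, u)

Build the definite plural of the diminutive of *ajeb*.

ajebgisiele

*ajeb* — final consonant /b/ (voiced) → -gi → *ajebgi*.
Since the last vowel of the diminutive form *ajebgi* is /i/ (a high vowel), it takes -si, giving *ajebgisi*.
The plural form *ajebgisi*: last vowel = /i/, a front vowel → -ele → *ajebgisiele*.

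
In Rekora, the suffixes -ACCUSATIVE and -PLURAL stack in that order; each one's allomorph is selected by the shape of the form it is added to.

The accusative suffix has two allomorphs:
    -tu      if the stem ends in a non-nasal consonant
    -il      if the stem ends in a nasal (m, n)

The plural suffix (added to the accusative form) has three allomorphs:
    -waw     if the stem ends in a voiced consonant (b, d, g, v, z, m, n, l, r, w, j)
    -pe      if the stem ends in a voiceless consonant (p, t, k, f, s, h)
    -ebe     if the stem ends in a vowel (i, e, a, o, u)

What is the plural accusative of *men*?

menilwaw

*men* — final consonant /n/ (a nasal) → -il → *menil*.
Since the final sound of the accusative form *menil* is /l/ (a voiced consonant), it takes -waw, giving *menilwaw*.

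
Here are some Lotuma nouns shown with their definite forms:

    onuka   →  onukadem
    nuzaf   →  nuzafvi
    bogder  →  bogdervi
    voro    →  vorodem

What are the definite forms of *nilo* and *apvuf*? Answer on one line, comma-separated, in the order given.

The suffix is conditioned by the final sound: -vi when the stem ends in a consonant (*nuzaf*, *bogder*); -dem when the stem ends in a vowel (*onuka*, *voro*).
*nilo* — final sound /o/ (a vowel) → -dem → *nilodem*.
Since the final sound of *apvuf* is /f/ (a consonant), it takes -vi, giving *apvufvi*.

nilodem, apvufvi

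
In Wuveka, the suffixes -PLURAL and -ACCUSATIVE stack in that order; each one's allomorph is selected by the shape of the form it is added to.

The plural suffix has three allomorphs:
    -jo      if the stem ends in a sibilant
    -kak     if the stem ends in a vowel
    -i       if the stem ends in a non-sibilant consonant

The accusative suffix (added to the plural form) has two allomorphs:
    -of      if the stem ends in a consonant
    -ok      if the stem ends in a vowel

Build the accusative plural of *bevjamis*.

bevjamisjook

Since the final sound of *bevjamis* is /s/ (a sibilant), it takes -jo, giving *bevjamisjo*.
The final sound of the plural form *bevjamisjo* is /o/, which is a vowel, so the accusative suffix is -ok, giving *bevjamisjook*.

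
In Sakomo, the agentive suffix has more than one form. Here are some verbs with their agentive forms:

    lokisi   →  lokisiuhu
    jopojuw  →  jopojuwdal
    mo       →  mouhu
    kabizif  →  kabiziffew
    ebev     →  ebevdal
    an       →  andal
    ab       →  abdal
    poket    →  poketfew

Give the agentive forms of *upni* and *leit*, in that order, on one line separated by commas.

upniuhu, leitfew

The pattern is voicing of the final sound: -few when the stem ends in a voiceless consonant (*kabizif*, *poket*); -dal when the stem ends in a voiced consonant (*jopojuw*, *ebev*, *an*, *ab*); -uhu when the stem ends in a vowel (*lokisi*, *mo*).
Since the final sound of *upni* is /i/ (a vowel), it takes -uhu, giving *upniuhu*.
The final sound of *leit* is /t/, which is a voiceless consonant, so the suffix is -few, giving *leitfew*.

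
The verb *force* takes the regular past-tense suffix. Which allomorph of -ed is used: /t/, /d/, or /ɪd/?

The stem *force* ends in a voiceless consonant other than /t/.
The -ed suffix is realized as /ɪd/ after /t, d/; as /t/ after other voiceless consonants; and as /d/ after other voiced sounds.
So -ed on *force* is pronounced /t/.

/t/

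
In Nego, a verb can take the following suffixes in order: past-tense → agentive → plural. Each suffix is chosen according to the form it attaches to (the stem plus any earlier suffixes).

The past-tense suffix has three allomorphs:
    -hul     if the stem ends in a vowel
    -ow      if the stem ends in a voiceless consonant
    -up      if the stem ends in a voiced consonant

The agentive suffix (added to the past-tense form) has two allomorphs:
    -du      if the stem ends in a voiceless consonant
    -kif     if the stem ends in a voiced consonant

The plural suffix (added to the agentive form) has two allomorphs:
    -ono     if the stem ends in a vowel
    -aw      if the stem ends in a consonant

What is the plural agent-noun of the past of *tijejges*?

*tijejges* — final sound /s/ (a voiceless consonant) → -ow → *tijejgesow*.
The final consonant of the past-tense form *tijejgesow* is /w/, which is voiced, so the agentive suffix is -kif, giving *tijejgesowkif*.
The agentive form *tijejgesowkif*: final sound = /f/, a consonant → -aw → *tijejgesowkifaw*.

tijejgesowkifaw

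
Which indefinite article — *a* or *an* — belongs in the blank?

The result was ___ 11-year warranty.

The indefinite article is chosen by the initial *sound* of the following word, not its spelling.
The number *11* is spoken "eleven", beginning with /ɪˈlɛvən/ — a vowel sound.
So the article is *an*: The result was an 11-year warranty.

an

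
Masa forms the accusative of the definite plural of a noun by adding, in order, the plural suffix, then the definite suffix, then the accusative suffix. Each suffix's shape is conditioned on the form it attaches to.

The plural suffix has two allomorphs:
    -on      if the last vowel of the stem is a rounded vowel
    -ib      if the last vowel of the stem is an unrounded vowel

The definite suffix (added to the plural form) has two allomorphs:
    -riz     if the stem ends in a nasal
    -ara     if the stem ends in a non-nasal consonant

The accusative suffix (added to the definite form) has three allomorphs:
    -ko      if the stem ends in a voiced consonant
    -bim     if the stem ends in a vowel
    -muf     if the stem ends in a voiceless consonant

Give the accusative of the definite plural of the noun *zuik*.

zuikibarabim

*zuik*: last vowel = /i/, an unrounded vowel → -ib → *zuikib*.
The final consonant of the plural form *zuikib* is /b/, which is non-nasal, so the definite suffix is -ara, giving *zuikibara*.
Since the final sound of the definite form *zuikibara* is /a/ (a vowel), it takes -bim, giving *zuikibarabim*.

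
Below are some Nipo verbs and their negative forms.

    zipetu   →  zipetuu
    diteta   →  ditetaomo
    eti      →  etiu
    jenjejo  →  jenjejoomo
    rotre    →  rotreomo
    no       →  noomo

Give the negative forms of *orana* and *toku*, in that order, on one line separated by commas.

Looking at the last vowel of each stem: -u when the last vowel of the stem is a high vowel (*zipetu*, *eti*); -omo when the last vowel of the stem is a non-high vowel (*diteta*, *jenjejo*, *rotre*, *no*).
*orana*: last vowel = /a/, a non-high vowel → -omo → *oranaomo*.
*toku* — last vowel /u/ (a high vowel) → -u → *tokuu*.

oranaomo, tokuu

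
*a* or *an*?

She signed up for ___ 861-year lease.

The indefinite article is chosen by the initial *sound* of the following word, not its spelling.
The number *861* is spoken "eight hundred …", beginning with /eɪt/ — a vowel sound.
So the article is *an*: She signed up for an 861-year lease.

an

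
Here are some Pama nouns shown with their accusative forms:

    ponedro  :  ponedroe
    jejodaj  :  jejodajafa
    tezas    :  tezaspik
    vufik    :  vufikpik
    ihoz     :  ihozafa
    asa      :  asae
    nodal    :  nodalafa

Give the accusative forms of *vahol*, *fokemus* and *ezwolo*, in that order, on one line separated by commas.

vaholafa, fokemuspik, ezwoloe

Looking at the final sound of each stem: -pik when the stem ends in a voiceless consonant (*tezas*, *vufik*); -afa when the stem ends in a voiced consonant (*jejodaj*, *ihoz*, *nodal*); -e when the stem ends in a vowel (*ponedro*, *asa*).
The final sound of *vahol* is /l/, which is a voiced consonant, so the suffix is -afa, giving *vaholafa*.
*fokemus* — final sound /s/ (a voiceless consonant) → -pik → *fokemuspik*.
*ezwolo*: final sound = /o/, a vowel → -e → *ezwoloe*.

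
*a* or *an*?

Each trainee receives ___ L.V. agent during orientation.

an

The indefinite article is chosen by the initial *sound* of the following word, not its spelling.
The initialism *L.V.* is read letter by letter; the first letter, L, is pronounced /ɛl/, which begins with a vowel sound.
So the article is *an*: Each trainee receives an L.V. agent during orientation.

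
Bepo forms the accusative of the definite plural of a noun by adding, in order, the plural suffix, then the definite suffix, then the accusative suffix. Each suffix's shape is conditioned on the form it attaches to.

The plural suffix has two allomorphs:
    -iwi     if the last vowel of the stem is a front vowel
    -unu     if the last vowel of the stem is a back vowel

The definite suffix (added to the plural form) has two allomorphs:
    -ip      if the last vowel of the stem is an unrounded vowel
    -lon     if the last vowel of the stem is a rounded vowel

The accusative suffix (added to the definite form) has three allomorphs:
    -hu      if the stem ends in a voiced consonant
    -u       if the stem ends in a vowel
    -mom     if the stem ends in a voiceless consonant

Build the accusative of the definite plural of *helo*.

The last vowel of *helo* is /o/, which is a back vowel, so the plural suffix is -unu, giving *helounu*.
The plural form *helounu* — last vowel /u/ (a rounded vowel) → -lon → *helounulon*.
The definite form *helounulon*: final sound = /n/, a voiced consonant → -hu → *helounulonhu*.

helounulonhu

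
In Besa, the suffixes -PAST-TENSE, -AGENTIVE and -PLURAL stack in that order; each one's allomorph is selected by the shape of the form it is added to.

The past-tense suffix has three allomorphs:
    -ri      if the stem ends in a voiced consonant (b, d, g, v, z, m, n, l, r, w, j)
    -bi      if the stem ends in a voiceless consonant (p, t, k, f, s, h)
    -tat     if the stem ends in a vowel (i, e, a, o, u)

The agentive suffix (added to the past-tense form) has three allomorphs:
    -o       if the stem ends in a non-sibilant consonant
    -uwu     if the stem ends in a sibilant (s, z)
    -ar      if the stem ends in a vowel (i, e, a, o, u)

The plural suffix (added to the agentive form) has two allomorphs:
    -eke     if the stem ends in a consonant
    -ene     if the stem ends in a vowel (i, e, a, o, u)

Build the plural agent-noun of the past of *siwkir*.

*siwkir* — final sound /r/ (a voiced consonant) → -ri → *siwkirri*.
The past-tense form *siwkirri*: final sound = /i/, a vowel → -ar → *siwkirriar*.
The agentive form *siwkirriar*: final sound = /r/, a consonant → -eke → *siwkirriareke*.

siwkirriareke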